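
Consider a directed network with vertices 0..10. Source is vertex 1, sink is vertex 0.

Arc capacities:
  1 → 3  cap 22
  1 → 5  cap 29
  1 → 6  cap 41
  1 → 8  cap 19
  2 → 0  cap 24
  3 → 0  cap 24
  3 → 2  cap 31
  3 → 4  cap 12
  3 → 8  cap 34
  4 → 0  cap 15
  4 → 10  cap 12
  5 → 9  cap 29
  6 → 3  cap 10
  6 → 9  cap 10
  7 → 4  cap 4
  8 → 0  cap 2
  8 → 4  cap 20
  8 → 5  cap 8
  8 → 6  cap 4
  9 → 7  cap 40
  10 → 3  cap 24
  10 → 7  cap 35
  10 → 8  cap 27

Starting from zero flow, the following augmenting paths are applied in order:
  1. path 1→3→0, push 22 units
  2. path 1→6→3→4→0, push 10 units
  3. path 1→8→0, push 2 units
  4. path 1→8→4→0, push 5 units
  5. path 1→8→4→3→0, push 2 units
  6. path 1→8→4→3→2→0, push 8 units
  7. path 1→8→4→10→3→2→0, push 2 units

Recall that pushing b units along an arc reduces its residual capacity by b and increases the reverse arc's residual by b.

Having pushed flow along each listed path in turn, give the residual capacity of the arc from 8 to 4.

after path 1 (1→3→0, push 22): res(8,4)=20
after path 2 (1→6→3→4→0, push 10): res(8,4)=20
after path 3 (1→8→0, push 2): res(8,4)=20
after path 4 (1→8→4→0, push 5): res(8,4)=15
after path 5 (1→8→4→3→0, push 2): res(8,4)=13
after path 6 (1→8→4→3→2→0, push 8): res(8,4)=5
after path 7 (1→8→4→10→3→2→0, push 2): res(8,4)=3

Residual capacity of (8,4): 3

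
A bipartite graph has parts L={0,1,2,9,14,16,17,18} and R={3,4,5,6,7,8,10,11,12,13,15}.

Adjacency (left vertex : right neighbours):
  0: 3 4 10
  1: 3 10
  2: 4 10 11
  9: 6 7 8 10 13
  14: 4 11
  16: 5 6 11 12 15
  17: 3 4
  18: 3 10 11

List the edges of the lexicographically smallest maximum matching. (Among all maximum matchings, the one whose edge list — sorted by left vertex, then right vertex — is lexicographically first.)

Lex-smallest maximum matching: {(0,3), (1,10), (2,4), (9,6), (14,11), (16,5)}

|M| = 6 (so the lex-smallest maximum matching has 6 edges)
process left vertices in ascending order; for each, take the smallest-labelled available neighbour that still permits 6 edges overall, or leave it unmatched if none does
lex-smallest matching: {0-3, 1-10, 2-4, 9-6, 14-11, 16-5}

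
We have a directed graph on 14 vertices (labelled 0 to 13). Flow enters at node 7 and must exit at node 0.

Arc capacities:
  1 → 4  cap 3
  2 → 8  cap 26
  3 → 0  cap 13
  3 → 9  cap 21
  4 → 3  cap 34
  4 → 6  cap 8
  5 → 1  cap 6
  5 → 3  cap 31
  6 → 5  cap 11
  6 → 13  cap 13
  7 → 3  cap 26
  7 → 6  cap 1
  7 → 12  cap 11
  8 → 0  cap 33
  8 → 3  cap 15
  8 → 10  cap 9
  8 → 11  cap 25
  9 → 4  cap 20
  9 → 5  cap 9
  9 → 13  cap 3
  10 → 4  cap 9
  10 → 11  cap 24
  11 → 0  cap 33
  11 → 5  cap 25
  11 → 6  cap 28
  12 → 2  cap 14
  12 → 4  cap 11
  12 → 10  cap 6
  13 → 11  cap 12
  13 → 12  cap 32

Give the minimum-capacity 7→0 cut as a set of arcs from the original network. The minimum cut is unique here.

Min-cut arcs: {(3,0), (4,6), (7,6), (7,12), (9,13)} (total capacity 36)

augment #1: 7→3→0 push 13
augment #2: 7→6→13→11→0 push 1
augment #3: 7→12→2→8→0 push 11
augment #4: 7→3→9→13→11→0 push 3
augment #5: 7→3→9→4→6→13→11→0 push 8
max flow = 36; residual-reachable set from 7 gives S-side
cut edges (S→T): {(3,0), (4,6), (7,6), (7,12), (9,13)} total cap 36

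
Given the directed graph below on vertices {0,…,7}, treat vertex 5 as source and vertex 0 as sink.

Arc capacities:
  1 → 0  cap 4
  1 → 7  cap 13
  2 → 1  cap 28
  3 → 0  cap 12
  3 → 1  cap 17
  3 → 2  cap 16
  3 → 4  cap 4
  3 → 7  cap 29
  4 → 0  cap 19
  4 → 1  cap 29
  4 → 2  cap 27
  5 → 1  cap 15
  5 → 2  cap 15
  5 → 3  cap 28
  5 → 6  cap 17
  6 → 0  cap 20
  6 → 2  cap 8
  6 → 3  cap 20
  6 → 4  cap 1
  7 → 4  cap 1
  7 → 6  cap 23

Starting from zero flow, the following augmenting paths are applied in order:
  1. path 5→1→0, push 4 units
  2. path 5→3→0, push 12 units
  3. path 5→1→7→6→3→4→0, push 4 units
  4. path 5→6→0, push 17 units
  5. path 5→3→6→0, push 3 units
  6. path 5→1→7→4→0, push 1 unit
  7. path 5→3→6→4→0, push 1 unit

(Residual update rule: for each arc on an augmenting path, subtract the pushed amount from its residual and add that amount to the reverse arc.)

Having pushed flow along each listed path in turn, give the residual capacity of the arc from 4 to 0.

after path 1 (5→1→0, push 4): res(4,0)=19
after path 2 (5→3→0, push 12): res(4,0)=19
after path 3 (5→1→7→6→3→4→0, push 4): res(4,0)=15
after path 4 (5→6→0, push 17): res(4,0)=15
after path 5 (5→3→6→0, push 3): res(4,0)=15
after path 6 (5→1→7→4→0, push 1): res(4,0)=14
after path 7 (5→3→6→4→0, push 1): res(4,0)=13

Residual capacity of (4,0): 13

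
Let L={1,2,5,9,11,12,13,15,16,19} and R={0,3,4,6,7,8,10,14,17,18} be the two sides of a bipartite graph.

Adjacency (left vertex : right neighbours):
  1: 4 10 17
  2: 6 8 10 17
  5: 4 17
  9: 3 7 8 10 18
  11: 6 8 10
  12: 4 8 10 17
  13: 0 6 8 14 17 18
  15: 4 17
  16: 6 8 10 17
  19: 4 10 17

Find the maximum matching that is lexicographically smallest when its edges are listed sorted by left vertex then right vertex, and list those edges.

Lex-smallest maximum matching: {(1,4), (2,6), (5,17), (9,3), (11,8), (12,10), (13,0)}

|M| = 7 (so the lex-smallest maximum matching has 7 edges)
process left vertices in ascending order; for each, take the smallest-labelled available neighbour that still permits 7 edges overall, or leave it unmatched if none does
lex-smallest matching: {1-4, 2-6, 5-17, 9-3, 11-8, 12-10, 13-0}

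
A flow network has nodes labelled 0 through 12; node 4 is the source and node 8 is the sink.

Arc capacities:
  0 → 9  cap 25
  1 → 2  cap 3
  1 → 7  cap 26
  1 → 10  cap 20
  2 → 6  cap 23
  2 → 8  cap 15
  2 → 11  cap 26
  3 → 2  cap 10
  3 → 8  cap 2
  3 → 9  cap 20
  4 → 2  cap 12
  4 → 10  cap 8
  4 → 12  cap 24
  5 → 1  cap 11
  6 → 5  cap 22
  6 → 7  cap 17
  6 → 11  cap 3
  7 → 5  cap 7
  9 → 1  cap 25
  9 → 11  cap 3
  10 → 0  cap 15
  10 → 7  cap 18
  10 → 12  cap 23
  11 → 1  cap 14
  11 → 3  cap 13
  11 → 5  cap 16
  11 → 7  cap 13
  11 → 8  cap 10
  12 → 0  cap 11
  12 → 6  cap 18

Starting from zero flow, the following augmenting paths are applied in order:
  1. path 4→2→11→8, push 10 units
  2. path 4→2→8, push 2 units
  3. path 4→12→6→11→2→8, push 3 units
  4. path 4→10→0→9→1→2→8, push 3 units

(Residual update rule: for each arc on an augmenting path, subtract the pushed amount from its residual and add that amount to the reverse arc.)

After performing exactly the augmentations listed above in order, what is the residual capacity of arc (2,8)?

Residual capacity of (2,8): 7

after path 1 (4→2→11→8, push 10): res(2,8)=15
after path 2 (4→2→8, push 2): res(2,8)=13
after path 3 (4→12→6→11→2→8, push 3): res(2,8)=10
after path 4 (4→10→0→9→1→2→8, push 3): res(2,8)=7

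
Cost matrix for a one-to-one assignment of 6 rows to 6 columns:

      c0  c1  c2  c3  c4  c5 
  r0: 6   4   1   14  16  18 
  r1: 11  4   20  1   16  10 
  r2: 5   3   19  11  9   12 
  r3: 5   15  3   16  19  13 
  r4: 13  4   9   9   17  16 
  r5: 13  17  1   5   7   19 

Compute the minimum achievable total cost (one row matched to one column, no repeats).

Minimum assignment cost: 30

optimal assignment: row0→col2 (cost 1), row1→col3 (cost 1), row2→col5 (cost 12), row3→col0 (cost 5), row4→col1 (cost 4), row5→col4 (cost 7)
total = 1 + 1 + 12 + 5 + 4 + 7 = 30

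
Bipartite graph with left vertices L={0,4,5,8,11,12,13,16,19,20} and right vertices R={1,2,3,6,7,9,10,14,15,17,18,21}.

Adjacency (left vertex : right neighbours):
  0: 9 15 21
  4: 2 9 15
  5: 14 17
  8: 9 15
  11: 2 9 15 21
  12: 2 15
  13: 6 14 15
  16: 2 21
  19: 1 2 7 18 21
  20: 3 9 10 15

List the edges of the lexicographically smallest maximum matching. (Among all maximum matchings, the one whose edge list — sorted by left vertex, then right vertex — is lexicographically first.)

|M| = 8 (so the lex-smallest maximum matching has 8 edges)
process left vertices in ascending order; for each, take the smallest-labelled available neighbour that still permits 8 edges overall, or leave it unmatched if none does
lex-smallest matching: {0-9, 4-2, 5-14, 8-15, 11-21, 13-6, 19-1, 20-3}

Lex-smallest maximum matching: {(0,9), (4,2), (5,14), (8,15), (11,21), (13,6), (19,1), (20,3)}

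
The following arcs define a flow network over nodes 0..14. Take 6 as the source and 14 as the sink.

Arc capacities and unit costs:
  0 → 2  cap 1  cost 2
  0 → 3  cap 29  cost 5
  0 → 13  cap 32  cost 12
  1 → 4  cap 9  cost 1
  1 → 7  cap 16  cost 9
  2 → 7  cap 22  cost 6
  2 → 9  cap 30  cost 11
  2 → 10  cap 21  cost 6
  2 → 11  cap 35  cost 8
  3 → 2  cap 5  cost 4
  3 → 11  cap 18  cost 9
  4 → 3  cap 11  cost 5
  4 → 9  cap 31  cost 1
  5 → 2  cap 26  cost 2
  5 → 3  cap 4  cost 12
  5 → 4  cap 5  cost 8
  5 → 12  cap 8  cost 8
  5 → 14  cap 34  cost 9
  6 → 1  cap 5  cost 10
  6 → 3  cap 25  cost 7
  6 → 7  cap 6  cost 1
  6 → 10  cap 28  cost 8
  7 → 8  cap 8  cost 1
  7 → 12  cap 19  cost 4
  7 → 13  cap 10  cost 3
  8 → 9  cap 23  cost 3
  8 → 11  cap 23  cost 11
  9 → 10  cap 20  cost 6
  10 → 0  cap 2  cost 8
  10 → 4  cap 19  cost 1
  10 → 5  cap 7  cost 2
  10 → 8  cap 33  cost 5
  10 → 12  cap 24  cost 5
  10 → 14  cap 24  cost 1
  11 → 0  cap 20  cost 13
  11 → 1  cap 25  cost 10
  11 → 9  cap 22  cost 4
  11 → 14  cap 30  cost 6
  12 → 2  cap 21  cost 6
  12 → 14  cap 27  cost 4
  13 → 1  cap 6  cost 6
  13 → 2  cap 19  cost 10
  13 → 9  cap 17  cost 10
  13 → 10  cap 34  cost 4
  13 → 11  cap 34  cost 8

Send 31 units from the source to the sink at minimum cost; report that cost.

Minimum cost for 31 units: 287

shortest-cost path #1: 6→10→14 push 24 @ unit cost 9 (adds 216)
shortest-cost path #2: 6→7→12→14 push 6 @ unit cost 9 (adds 54)
shortest-cost path #3: 6→10→12→14 push 1 @ unit cost 17 (adds 17)
total cost = 287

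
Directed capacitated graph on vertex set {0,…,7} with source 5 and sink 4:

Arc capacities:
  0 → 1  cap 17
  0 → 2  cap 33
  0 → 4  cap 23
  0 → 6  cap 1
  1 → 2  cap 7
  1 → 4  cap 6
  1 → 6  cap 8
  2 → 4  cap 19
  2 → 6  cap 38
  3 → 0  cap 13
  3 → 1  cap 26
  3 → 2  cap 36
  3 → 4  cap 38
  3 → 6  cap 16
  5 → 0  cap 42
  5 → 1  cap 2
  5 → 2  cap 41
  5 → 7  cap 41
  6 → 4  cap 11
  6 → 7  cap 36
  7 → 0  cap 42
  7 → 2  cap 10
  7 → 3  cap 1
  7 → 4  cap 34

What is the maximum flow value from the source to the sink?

Maximum flow value: 94

augment #1: 5→0→4 bottleneck 23, total now 23
augment #2: 5→1→4 bottleneck 2, total now 25
augment #3: 5→2→4 bottleneck 19, total now 44
augment #4: 5→7→4 bottleneck 34, total now 78
augment #5: 5→0→1→4 bottleneck 4, total now 82
augment #6: 5→0→6→4 bottleneck 1, total now 83
augment #7: 5→2→6→4 bottleneck 10, total now 93
augment #8: 5→7→3→4 bottleneck 1, total now 94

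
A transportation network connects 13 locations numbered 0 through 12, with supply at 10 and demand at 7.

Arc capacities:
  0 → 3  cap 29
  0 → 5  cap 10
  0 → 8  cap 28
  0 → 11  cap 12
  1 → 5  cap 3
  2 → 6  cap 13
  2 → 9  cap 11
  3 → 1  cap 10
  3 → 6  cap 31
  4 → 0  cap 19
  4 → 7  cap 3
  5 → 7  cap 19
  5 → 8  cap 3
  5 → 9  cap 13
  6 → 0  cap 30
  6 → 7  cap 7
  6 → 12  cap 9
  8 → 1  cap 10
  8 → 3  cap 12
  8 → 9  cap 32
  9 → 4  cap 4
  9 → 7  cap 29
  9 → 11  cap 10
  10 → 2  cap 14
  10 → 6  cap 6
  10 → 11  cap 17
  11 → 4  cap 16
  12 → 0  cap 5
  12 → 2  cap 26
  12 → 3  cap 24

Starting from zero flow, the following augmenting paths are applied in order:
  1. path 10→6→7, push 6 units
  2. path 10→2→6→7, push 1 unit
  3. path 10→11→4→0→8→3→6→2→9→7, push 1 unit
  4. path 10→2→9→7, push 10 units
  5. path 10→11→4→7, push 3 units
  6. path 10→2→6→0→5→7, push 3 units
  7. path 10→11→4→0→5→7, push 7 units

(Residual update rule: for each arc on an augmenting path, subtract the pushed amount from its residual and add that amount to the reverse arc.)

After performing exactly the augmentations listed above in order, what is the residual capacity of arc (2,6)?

Residual capacity of (2,6): 10

after path 1 (10→6→7, push 6): res(2,6)=13
after path 2 (10→2→6→7, push 1): res(2,6)=12
after path 3 (10→11→4→0→8→3→6→2→9→7, push 1): res(2,6)=13
after path 4 (10→2→9→7, push 10): res(2,6)=13
after path 5 (10→11→4→7, push 3): res(2,6)=13
after path 6 (10→2→6→0→5→7, push 3): res(2,6)=10
after path 7 (10→11→4→0→5→7, push 7): res(2,6)=10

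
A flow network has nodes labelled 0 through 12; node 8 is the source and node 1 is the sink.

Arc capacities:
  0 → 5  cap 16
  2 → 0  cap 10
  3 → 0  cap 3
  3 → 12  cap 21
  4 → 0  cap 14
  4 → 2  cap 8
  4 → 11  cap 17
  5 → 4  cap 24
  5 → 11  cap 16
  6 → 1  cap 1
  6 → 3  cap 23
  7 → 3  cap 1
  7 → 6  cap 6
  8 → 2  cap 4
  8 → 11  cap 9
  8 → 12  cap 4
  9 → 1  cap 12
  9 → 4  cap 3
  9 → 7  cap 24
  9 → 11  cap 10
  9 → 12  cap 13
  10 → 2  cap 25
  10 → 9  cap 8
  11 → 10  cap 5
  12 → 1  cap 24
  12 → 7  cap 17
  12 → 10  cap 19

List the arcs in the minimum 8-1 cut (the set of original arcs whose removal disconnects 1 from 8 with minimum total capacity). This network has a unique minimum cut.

augment #1: 8→12→1 push 4
augment #2: 8→11→10→9→1 push 5
max flow = 9; residual-reachable set from 8 gives S-side
cut edges (S→T): {(8,12), (11,10)} total cap 9

Min-cut arcs: {(8,12), (11,10)} (total capacity 9)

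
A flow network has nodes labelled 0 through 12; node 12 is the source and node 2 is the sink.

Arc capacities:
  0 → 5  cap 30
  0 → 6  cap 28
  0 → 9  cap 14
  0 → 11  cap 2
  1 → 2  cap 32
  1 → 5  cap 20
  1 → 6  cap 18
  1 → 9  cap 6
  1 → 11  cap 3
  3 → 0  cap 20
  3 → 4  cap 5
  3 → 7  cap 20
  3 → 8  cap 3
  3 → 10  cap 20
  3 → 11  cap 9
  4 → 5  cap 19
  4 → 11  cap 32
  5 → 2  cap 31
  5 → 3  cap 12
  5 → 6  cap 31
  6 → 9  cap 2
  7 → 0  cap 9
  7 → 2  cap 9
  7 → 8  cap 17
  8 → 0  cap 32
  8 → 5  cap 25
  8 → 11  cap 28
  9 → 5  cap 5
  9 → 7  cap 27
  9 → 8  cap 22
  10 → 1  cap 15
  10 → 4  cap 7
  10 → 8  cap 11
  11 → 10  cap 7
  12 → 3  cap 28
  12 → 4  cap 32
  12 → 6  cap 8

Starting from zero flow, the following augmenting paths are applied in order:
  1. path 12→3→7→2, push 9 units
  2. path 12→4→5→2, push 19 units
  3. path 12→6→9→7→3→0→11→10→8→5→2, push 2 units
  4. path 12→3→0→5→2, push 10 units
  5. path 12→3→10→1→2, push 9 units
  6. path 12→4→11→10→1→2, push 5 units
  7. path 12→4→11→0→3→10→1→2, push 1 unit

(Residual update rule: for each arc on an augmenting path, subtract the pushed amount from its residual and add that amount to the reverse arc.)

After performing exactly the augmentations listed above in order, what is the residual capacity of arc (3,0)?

Residual capacity of (3,0): 9

after path 1 (12→3→7→2, push 9): res(3,0)=20
after path 2 (12→4→5→2, push 19): res(3,0)=20
after path 3 (12→6→9→7→3→0→11→10→8→5→2, push 2): res(3,0)=18
after path 4 (12→3→0→5→2, push 10): res(3,0)=8
after path 5 (12→3→10→1→2, push 9): res(3,0)=8
after path 6 (12→4→11→10→1→2, push 5): res(3,0)=8
after path 7 (12→4→11→0→3→10→1→2, push 1): res(3,0)=9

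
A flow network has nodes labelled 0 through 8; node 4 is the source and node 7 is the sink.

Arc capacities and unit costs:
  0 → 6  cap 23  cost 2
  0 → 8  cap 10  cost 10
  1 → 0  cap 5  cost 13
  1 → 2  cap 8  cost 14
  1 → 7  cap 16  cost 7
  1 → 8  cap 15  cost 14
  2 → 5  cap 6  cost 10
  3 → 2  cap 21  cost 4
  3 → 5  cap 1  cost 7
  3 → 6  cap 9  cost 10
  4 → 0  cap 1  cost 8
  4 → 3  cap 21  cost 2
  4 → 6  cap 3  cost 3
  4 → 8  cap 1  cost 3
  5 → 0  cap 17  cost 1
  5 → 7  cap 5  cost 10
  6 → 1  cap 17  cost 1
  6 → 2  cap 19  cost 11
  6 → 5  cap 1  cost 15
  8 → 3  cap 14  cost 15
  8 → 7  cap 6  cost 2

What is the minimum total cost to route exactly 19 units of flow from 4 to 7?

shortest-cost path #1: 4→8→7 push 1 @ unit cost 5 (adds 5)
shortest-cost path #2: 4→6→1→7 push 3 @ unit cost 11 (adds 33)
shortest-cost path #3: 4→0→6→1→7 push 1 @ unit cost 18 (adds 18)
shortest-cost path #4: 4→3→5→7 push 1 @ unit cost 19 (adds 19)
shortest-cost path #5: 4→3→6→1→7 push 9 @ unit cost 20 (adds 180)
shortest-cost path #6: 4→3→2→5→7 push 4 @ unit cost 26 (adds 104)
total cost = 359

Minimum cost for 19 units: 359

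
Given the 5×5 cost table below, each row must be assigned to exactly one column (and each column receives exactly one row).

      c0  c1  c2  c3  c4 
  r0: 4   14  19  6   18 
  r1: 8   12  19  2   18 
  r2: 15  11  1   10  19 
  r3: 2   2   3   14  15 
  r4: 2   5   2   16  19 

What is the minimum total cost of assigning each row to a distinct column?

Minimum assignment cost: 25

optimal assignment: row0→col4 (cost 18), row1→col3 (cost 2), row2→col2 (cost 1), row3→col1 (cost 2), row4→col0 (cost 2)
total = 18 + 2 + 1 + 2 + 2 = 25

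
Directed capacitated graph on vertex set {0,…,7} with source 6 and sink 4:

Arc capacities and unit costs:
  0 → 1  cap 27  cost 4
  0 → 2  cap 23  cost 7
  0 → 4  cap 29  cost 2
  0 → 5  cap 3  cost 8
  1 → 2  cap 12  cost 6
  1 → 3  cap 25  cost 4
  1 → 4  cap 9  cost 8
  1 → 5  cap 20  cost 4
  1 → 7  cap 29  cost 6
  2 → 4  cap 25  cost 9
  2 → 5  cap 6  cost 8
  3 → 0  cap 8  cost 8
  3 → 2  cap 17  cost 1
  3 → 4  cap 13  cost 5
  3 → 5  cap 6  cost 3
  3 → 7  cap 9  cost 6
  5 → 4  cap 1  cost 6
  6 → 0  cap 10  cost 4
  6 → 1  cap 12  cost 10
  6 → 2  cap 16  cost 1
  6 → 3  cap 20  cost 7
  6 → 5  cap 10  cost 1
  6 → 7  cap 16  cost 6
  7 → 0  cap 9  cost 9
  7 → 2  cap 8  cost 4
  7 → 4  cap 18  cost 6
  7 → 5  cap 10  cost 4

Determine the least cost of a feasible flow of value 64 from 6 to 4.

shortest-cost path #1: 6→0→4 push 10 @ unit cost 6 (adds 60)
shortest-cost path #2: 6→5→4 push 1 @ unit cost 7 (adds 7)
shortest-cost path #3: 6→2→4 push 16 @ unit cost 10 (adds 160)
shortest-cost path #4: 6→7→4 push 16 @ unit cost 12 (adds 192)
shortest-cost path #5: 6→3→4 push 13 @ unit cost 12 (adds 156)
shortest-cost path #6: 6→3→0→4 push 7 @ unit cost 17 (adds 119)
shortest-cost path #7: 6→1→4 push 1 @ unit cost 18 (adds 18)
total cost = 712

Minimum cost for 64 units: 712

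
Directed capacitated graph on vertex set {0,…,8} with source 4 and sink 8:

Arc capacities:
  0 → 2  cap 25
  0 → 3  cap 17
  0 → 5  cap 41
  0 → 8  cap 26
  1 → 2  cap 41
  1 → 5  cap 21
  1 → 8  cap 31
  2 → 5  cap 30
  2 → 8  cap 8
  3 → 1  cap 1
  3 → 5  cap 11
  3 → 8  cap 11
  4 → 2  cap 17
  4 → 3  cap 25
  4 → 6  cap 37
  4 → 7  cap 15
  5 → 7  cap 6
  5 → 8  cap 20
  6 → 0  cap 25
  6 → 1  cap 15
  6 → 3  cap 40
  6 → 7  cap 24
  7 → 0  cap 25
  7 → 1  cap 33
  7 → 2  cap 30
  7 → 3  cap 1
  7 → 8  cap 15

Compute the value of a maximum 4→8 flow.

Maximum flow value: 92

augment #1: 4→2→8 bottleneck 8, total now 8
augment #2: 4→3→8 bottleneck 11, total now 19
augment #3: 4→7→8 bottleneck 15, total now 34
augment #4: 4→2→5→8 bottleneck 9, total now 43
augment #5: 4→3→1→8 bottleneck 1, total now 44
augment #6: 4→3→5→8 bottleneck 11, total now 55
augment #7: 4→6→0→8 bottleneck 25, total now 80
augment #8: 4→6→1→8 bottleneck 12, total now 92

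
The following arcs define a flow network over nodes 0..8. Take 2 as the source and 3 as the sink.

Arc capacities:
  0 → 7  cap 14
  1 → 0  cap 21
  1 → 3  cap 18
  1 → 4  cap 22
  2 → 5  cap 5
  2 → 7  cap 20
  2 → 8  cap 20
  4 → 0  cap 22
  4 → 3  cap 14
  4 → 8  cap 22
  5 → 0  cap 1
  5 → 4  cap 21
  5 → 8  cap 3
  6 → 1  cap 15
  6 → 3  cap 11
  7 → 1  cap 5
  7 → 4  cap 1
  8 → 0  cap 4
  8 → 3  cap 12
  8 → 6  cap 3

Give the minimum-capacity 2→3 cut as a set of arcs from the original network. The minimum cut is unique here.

Min-cut arcs: {(2,5), (7,1), (7,4), (8,3), (8,6)} (total capacity 26)

augment #1: 2→8→3 push 12
augment #2: 2→5→4→3 push 5
augment #3: 2→7→1→3 push 5
augment #4: 2→7→4→3 push 1
augment #5: 2→8→6→3 push 3
max flow = 26; residual-reachable set from 2 gives S-side
cut edges (S→T): {(2,5), (7,1), (7,4), (8,3), (8,6)} total cap 26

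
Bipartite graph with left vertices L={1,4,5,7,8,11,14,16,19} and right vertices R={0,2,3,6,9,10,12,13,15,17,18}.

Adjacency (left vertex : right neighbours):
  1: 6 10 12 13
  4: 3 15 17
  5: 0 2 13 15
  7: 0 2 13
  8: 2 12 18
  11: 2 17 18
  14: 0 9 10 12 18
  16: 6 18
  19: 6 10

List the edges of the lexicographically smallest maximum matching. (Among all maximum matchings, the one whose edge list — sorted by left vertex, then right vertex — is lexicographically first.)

Lex-smallest maximum matching: {(1,6), (4,3), (5,0), (7,2), (8,12), (11,17), (14,9), (16,18), (19,10)}

|M| = 9 (so the lex-smallest maximum matching has 9 edges)
process left vertices in ascending order; for each, take the smallest-labelled available neighbour that still permits 9 edges overall, or leave it unmatched if none does
lex-smallest matching: {1-6, 4-3, 5-0, 7-2, 8-12, 11-17, 14-9, 16-18, 19-10}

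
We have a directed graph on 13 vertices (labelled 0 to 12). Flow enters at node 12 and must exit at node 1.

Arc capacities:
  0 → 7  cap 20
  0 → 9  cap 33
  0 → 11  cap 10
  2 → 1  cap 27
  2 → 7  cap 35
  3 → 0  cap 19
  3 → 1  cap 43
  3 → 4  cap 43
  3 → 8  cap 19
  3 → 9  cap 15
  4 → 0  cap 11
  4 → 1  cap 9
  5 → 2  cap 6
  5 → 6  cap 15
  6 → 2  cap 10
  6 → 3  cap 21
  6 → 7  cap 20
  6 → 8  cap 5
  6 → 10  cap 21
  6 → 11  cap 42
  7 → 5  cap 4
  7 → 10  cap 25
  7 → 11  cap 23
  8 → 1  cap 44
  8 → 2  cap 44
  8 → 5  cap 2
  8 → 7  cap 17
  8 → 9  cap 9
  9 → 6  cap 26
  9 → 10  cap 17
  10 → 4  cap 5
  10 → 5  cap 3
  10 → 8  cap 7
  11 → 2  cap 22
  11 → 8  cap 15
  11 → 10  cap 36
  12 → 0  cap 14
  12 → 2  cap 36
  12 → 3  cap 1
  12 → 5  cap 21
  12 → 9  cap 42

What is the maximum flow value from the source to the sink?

Maximum flow value: 81

augment #1: 12→2→1 bottleneck 27, total now 27
augment #2: 12→3→1 bottleneck 1, total now 28
augment #3: 12→0→11→8→1 bottleneck 10, total now 38
augment #4: 12→5→6→3→1 bottleneck 15, total now 53
augment #5: 12→9→6→3→1 bottleneck 6, total now 59
augment #6: 12→9→6→8→1 bottleneck 5, total now 64
augment #7: 12→9→10→4→1 bottleneck 5, total now 69
augment #8: 12→9→10→8→1 bottleneck 7, total now 76
augment #9: 12→0→7→11→8→1 bottleneck 4, total now 80
augment #10: 12→2→7→11→8→1 bottleneck 1, total now 81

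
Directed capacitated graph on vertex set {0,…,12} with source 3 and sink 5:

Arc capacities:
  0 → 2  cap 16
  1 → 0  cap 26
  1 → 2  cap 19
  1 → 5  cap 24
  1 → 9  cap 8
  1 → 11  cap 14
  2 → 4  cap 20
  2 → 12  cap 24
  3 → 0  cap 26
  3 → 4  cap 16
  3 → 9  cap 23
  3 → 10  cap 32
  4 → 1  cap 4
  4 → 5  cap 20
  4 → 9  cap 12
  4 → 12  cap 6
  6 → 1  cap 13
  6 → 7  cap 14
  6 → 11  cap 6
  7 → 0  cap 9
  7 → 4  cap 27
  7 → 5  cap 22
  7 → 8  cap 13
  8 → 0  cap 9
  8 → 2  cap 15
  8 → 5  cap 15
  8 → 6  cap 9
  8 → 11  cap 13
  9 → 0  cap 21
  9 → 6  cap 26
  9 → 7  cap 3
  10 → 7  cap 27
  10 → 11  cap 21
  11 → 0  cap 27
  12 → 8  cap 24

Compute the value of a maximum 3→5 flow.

augment #1: 3→4→5 bottleneck 16, total now 16
augment #2: 3→9→7→5 bottleneck 3, total now 19
augment #3: 3→10→7→5 bottleneck 19, total now 38
augment #4: 3→0→2→4→5 bottleneck 4, total now 42
augment #5: 3→9→6→1→5 bottleneck 13, total now 55
augment #6: 3→10→7→8→5 bottleneck 8, total now 63
augment #7: 3→0→2→4→1→5 bottleneck 4, total now 67
augment #8: 3→0→2→12→8→5 bottleneck 7, total now 74

Maximum flow value: 74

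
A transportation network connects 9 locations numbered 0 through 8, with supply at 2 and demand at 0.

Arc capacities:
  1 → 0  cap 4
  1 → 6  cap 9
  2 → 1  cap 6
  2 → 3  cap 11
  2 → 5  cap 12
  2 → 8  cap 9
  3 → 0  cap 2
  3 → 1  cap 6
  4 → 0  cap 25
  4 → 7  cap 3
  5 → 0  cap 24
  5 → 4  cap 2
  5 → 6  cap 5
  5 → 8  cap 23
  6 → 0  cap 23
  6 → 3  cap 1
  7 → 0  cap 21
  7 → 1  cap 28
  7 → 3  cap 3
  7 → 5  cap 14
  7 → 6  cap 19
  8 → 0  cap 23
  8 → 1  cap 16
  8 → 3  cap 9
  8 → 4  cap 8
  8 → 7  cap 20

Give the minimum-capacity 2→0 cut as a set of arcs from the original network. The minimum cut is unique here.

augment #1: 2→1→0 push 4
augment #2: 2→3→0 push 2
augment #3: 2→5→0 push 12
augment #4: 2→8→0 push 9
augment #5: 2→1→6→0 push 2
augment #6: 2→3→1→6→0 push 6
max flow = 35; residual-reachable set from 2 gives S-side
cut edges (S→T): {(2,1), (2,5), (2,8), (3,0), (3,1)} total cap 35

Min-cut arcs: {(2,1), (2,5), (2,8), (3,0), (3,1)} (total capacity 35)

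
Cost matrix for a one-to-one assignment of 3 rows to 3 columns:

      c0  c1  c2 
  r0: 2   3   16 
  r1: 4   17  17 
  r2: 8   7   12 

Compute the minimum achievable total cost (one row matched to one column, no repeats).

Minimum assignment cost: 19

optimal assignment: row0→col1 (cost 3), row1→col0 (cost 4), row2→col2 (cost 12)
total = 3 + 4 + 12 = 19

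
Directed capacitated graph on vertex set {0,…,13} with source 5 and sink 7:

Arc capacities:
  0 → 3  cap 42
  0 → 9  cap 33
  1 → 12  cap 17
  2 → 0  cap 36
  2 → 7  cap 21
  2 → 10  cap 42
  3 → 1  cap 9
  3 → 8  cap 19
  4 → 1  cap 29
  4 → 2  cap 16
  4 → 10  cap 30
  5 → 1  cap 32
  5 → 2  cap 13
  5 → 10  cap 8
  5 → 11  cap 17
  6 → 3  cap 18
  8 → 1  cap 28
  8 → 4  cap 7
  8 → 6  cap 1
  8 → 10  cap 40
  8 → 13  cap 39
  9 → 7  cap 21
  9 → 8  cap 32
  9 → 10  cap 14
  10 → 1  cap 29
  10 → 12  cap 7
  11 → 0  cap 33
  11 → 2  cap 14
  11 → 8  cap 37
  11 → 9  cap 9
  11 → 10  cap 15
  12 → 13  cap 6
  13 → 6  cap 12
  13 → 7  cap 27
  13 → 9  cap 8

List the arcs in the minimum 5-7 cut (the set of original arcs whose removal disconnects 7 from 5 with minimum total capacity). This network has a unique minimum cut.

Min-cut arcs: {(5,2), (5,11), (12,13)} (total capacity 36)

augment #1: 5→2→7 push 13
augment #2: 5→11→2→7 push 8
augment #3: 5→11→9→7 push 9
augment #4: 5→1→12→13→7 push 6
max flow = 36; residual-reachable set from 5 gives S-side
cut edges (S→T): {(5,2), (5,11), (12,13)} total cap 36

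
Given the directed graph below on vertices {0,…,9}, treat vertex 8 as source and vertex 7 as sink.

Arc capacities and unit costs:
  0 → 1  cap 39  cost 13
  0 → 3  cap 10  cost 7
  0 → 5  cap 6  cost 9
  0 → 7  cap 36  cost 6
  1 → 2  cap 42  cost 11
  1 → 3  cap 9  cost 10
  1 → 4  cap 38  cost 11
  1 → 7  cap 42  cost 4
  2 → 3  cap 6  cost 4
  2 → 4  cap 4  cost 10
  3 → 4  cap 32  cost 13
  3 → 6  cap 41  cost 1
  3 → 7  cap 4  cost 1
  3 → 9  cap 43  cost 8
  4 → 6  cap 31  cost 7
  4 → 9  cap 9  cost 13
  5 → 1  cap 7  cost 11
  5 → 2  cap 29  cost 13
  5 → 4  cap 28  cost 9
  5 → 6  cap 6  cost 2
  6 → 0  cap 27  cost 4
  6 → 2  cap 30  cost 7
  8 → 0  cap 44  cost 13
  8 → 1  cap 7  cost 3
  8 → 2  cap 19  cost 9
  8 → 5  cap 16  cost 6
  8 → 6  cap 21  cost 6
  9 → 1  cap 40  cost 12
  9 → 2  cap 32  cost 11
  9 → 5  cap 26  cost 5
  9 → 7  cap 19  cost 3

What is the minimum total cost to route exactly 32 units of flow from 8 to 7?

shortest-cost path #1: 8→1→7 push 7 @ unit cost 7 (adds 49)
shortest-cost path #2: 8→2→3→7 push 4 @ unit cost 14 (adds 56)
shortest-cost path #3: 8→6→0→7 push 21 @ unit cost 16 (adds 336)
total cost = 441

Minimum cost for 32 units: 441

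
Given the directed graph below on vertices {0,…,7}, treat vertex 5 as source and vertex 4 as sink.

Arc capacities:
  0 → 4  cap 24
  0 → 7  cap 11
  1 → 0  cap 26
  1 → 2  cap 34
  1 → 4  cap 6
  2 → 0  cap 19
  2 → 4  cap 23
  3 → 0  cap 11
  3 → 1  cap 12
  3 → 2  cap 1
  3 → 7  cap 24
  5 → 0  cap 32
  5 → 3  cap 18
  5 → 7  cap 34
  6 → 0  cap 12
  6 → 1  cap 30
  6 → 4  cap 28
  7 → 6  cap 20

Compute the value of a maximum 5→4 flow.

Maximum flow value: 57

augment #1: 5→0→4 bottleneck 24, total now 24
augment #2: 5→3→1→4 bottleneck 6, total now 30
augment #3: 5→3→2→4 bottleneck 1, total now 31
augment #4: 5→7→6→4 bottleneck 20, total now 51
augment #5: 5→3→1→2→4 bottleneck 6, total now 57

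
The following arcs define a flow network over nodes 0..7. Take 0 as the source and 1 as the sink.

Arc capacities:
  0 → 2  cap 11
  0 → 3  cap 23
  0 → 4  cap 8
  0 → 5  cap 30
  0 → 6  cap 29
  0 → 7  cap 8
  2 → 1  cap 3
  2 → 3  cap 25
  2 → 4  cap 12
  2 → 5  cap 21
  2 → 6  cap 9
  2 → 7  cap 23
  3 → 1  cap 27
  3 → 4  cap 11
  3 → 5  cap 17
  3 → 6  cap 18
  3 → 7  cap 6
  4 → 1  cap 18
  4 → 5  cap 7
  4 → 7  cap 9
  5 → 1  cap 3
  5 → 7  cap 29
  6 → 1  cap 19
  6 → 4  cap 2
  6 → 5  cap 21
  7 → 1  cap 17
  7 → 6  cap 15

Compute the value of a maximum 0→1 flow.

Maximum flow value: 83

augment #1: 0→2→1 bottleneck 3, total now 3
augment #2: 0→3→1 bottleneck 23, total now 26
augment #3: 0→4→1 bottleneck 8, total now 34
augment #4: 0→5→1 bottleneck 3, total now 37
augment #5: 0→6→1 bottleneck 19, total now 56
augment #6: 0→7→1 bottleneck 8, total now 64
augment #7: 0→2→3→1 bottleneck 4, total now 68
augment #8: 0→2→4→1 bottleneck 4, total now 72
augment #9: 0→5→7→1 bottleneck 9, total now 81
augment #10: 0→6→4→1 bottleneck 2, total now 83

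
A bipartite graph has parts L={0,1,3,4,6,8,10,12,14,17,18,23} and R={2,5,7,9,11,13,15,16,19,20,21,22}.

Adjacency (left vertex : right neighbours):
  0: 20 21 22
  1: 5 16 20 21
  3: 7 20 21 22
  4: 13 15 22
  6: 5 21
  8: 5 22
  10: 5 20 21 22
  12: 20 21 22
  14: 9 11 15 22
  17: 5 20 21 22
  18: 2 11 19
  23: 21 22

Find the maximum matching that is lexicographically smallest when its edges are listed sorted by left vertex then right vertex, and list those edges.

Lex-smallest maximum matching: {(0,20), (1,16), (3,7), (4,13), (6,5), (8,22), (10,21), (14,9), (18,2)}

|M| = 9 (so the lex-smallest maximum matching has 9 edges)
process left vertices in ascending order; for each, take the smallest-labelled available neighbour that still permits 9 edges overall, or leave it unmatched if none does
lex-smallest matching: {0-20, 1-16, 3-7, 4-13, 6-5, 8-22, 10-21, 14-9, 18-2}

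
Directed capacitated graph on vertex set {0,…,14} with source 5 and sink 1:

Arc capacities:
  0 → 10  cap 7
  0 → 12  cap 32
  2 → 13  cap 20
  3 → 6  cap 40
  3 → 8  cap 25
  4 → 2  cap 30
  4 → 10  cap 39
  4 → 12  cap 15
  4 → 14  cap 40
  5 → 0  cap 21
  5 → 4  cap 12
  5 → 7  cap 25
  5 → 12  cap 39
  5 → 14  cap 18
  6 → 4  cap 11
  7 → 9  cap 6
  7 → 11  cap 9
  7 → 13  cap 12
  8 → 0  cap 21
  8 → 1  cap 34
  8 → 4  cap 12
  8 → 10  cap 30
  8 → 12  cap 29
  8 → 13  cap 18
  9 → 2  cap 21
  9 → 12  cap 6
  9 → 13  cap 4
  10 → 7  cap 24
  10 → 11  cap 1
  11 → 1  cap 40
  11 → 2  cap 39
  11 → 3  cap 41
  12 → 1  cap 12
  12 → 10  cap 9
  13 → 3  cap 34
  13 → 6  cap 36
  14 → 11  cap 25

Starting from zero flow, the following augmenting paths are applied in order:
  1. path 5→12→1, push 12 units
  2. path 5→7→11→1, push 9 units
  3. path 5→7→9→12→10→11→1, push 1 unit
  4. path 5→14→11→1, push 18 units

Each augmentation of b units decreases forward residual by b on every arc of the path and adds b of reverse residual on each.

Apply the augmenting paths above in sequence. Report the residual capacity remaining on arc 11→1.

after path 1 (5→12→1, push 12): res(11,1)=40
after path 2 (5→7→11→1, push 9): res(11,1)=31
after path 3 (5→7→9→12→10→11→1, push 1): res(11,1)=30
after path 4 (5→14→11→1, push 18): res(11,1)=12

Residual capacity of (11,1): 12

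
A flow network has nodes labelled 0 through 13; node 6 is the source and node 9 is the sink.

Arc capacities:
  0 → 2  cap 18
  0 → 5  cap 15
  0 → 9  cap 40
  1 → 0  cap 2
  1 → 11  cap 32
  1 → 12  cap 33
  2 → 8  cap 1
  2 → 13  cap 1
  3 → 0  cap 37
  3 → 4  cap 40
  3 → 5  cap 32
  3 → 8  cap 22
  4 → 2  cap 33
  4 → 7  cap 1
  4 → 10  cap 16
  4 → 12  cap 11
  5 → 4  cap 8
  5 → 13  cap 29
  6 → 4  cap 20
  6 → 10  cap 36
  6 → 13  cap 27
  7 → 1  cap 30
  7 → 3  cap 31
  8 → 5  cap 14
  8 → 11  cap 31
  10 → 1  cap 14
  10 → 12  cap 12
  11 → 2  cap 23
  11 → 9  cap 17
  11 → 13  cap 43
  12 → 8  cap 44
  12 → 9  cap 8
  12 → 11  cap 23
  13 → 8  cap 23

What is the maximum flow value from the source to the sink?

Maximum flow value: 28

augment #1: 6→4→12→9 bottleneck 8, total now 8
augment #2: 6→4→12→11→9 bottleneck 3, total now 11
augment #3: 6→10→1→0→9 bottleneck 2, total now 13
augment #4: 6→10→1→11→9 bottleneck 12, total now 25
augment #5: 6→10→12→11→9 bottleneck 2, total now 27
augment #6: 6→4→7→3→0→9 bottleneck 1, total now 28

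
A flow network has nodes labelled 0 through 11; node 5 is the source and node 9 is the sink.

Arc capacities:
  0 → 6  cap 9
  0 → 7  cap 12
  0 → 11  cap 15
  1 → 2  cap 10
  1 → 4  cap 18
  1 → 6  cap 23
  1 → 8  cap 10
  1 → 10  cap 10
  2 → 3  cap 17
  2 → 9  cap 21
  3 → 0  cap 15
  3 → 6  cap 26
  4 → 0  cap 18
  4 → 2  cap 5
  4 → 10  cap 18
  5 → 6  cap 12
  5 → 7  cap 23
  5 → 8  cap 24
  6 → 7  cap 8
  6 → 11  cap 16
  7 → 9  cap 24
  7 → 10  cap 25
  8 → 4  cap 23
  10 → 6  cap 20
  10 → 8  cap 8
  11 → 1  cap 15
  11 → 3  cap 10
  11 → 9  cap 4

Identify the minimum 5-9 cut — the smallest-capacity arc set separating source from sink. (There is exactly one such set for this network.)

augment #1: 5→7→9 push 23
augment #2: 5→6→7→9 push 1
augment #3: 5→6→11→9 push 4
augment #4: 5→8→4→2→9 push 5
augment #5: 5→6→11→1→2→9 push 7
augment #6: 5→8→4→0→11→1→2→9 push 3
max flow = 43; residual-reachable set from 5 gives S-side
cut edges (S→T): {(1,2), (4,2), (7,9), (11,9)} total cap 43

Min-cut arcs: {(1,2), (4,2), (7,9), (11,9)} (total capacity 43)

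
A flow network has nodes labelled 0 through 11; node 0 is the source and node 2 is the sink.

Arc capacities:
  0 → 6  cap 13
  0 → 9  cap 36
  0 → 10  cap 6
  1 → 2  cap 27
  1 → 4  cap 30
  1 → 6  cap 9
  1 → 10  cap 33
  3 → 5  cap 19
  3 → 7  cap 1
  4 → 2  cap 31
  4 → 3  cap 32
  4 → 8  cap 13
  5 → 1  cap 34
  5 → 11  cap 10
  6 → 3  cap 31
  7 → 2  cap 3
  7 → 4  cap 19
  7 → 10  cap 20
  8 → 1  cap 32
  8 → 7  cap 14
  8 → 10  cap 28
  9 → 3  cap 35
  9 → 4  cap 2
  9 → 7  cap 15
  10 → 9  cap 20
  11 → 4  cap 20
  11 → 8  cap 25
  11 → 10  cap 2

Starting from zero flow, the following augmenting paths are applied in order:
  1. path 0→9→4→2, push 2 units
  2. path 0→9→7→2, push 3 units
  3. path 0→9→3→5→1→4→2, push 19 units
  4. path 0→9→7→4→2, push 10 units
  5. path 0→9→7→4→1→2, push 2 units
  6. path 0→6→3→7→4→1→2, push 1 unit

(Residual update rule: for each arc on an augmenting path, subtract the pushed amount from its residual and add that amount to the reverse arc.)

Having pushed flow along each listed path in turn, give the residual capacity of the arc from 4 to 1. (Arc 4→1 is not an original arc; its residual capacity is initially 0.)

Residual capacity of (4,1): 16

after path 1 (0→9→4→2, push 2): res(4,1)=0
after path 2 (0→9→7→2, push 3): res(4,1)=0
after path 3 (0→9→3→5→1→4→2, push 19): res(4,1)=19
after path 4 (0→9→7→4→2, push 10): res(4,1)=19
after path 5 (0→9→7→4→1→2, push 2): res(4,1)=17
after path 6 (0→6→3→7→4→1→2, push 1): res(4,1)=16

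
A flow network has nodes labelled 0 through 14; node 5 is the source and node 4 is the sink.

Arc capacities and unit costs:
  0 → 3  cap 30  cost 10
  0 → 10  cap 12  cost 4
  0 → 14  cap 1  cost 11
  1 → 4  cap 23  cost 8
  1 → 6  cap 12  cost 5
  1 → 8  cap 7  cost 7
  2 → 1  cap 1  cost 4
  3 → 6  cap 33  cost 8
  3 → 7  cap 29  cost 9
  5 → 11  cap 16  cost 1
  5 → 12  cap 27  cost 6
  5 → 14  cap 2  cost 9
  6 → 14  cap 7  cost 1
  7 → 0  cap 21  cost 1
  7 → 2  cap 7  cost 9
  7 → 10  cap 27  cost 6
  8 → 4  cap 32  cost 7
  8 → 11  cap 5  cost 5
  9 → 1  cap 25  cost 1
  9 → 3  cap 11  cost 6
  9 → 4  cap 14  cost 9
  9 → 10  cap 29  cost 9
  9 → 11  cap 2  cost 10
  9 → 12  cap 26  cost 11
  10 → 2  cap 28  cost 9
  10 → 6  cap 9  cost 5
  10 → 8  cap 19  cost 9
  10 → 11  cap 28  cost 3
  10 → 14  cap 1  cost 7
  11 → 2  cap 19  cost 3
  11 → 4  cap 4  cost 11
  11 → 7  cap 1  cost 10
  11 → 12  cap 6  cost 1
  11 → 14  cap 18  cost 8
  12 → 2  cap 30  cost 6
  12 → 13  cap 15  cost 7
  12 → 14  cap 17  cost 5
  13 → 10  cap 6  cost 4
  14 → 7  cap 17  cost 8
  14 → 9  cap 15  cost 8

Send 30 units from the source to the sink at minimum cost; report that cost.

shortest-cost path #1: 5→11→4 push 4 @ unit cost 12 (adds 48)
shortest-cost path #2: 5→11→2→1→4 push 1 @ unit cost 16 (adds 16)
shortest-cost path #3: 5→11→12→14→9→4 push 6 @ unit cost 24 (adds 144)
shortest-cost path #4: 5→14→9→4 push 2 @ unit cost 26 (adds 52)
shortest-cost path #5: 5→11→14→9→4 push 5 @ unit cost 26 (adds 130)
shortest-cost path #6: 5→12→14→9→4 push 1 @ unit cost 28 (adds 28)
shortest-cost path #7: 5→12→14→9→1→4 push 1 @ unit cost 28 (adds 28)
shortest-cost path #8: 5→12→13→10→8→4 push 6 @ unit cost 33 (adds 198)
shortest-cost path #9: 5→12→14→11→7→0→10→8→4 push 1 @ unit cost 34 (adds 34)
shortest-cost path #10: 5→12→14→7→0→10→8→4 push 3 @ unit cost 40 (adds 120)
total cost = 798

Minimum cost for 30 units: 798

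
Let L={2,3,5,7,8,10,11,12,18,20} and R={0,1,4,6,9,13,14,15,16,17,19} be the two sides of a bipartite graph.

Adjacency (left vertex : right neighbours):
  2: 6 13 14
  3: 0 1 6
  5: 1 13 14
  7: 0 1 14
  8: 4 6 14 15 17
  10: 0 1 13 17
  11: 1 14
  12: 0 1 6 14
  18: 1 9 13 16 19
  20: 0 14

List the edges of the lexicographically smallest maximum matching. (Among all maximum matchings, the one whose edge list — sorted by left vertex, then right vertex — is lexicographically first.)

|M| = 8 (so the lex-smallest maximum matching has 8 edges)
process left vertices in ascending order; for each, take the smallest-labelled available neighbour that still permits 8 edges overall, or leave it unmatched if none does
lex-smallest matching: {2-6, 3-0, 5-13, 7-1, 8-4, 10-17, 11-14, 18-9}

Lex-smallest maximum matching: {(2,6), (3,0), (5,13), (7,1), (8,4), (10,17), (11,14), (18,9)}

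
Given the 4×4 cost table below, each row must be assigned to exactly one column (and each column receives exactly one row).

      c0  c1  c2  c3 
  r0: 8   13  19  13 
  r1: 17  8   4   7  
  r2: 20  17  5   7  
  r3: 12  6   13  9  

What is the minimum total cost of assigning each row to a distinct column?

optimal assignment: row0→col0 (cost 8), row1→col2 (cost 4), row2→col3 (cost 7), row3→col1 (cost 6)
total = 8 + 4 + 7 + 6 = 25

Minimum assignment cost: 25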